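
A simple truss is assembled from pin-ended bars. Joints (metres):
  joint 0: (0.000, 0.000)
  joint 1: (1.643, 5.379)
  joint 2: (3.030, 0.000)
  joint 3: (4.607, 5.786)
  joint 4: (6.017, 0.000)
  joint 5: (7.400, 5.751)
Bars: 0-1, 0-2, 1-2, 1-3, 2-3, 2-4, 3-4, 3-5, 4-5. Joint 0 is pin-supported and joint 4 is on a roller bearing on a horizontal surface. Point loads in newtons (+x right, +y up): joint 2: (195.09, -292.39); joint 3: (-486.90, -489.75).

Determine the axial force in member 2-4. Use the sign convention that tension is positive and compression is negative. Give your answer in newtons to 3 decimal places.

N=6 nodes, M=9 members, R=3 reactions → 2N=12, M+R=12
member 0 (0-1): L=5.6243, (cx,cy)=(0.2921,0.9564)
member 1 (0-2): L=3.0300, (cx,cy)=(1.0000,0.0000)
member 2 (1-2): L=5.5549, (cx,cy)=(0.2497,-0.9683)
member 3 (1-3): L=2.9918, (cx,cy)=(0.9907,0.1360)
member 4 (2-3): L=5.9971, (cx,cy)=(0.2630,0.9648)
member 5 (2-4): L=2.9870, (cx,cy)=(1.0000,0.0000)
member 6 (3-4): L=5.9553, (cx,cy)=(0.2368,-0.9716)
member 7 (3-5): L=2.7932, (cx,cy)=(0.9999,-0.0125)
member 8 (4-5): L=5.9150, (cx,cy)=(0.2338,0.9723)
solve A·x = −loads:
  F[0-1] = -761.3325 N (compression)
  F[0-2] = -69.4067 N (compression)
  F[1-2] = +695.7670 N (tension)
  F[1-3] = -399.8446 N (compression)
  F[2-3] = -395.2500 N (compression)
  F[2-4] = +13.1633 N (tension)
  F[3-4] = -55.5971 N (compression)
  F[3-5] = +0.0000 N (tension)
  F[4-5] = -0.0000 N (compression)
  Rx@0 = +291.8100 N
  Ry@0 = +728.1236 N
  Ry@4 = +54.0164 N

13.163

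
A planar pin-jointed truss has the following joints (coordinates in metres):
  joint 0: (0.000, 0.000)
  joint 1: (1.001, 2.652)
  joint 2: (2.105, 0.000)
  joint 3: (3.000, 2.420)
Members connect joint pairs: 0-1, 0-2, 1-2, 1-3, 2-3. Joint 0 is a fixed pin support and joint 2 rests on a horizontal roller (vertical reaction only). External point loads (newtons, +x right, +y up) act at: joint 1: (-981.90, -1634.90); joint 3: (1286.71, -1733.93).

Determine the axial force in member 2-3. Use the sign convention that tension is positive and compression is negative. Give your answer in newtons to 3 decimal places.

N=4 nodes, M=5 members, R=3 reactions → 2N=8, M+R=8
member 0 (0-1): L=2.8346, (cx,cy)=(0.3531,0.9356)
member 1 (0-2): L=2.1050, (cx,cy)=(1.0000,0.0000)
member 2 (1-2): L=2.8726, (cx,cy)=(0.3843,-0.9232)
member 3 (1-3): L=2.0124, (cx,cy)=(0.9933,-0.1153)
member 4 (2-3): L=2.5802, (cx,cy)=(0.3469,0.9379)
solve A·x = −loads:
  F[0-1] = +130.3847 N (tension)
  F[0-2] = +258.7669 N (tension)
  F[1-2] = -2135.4330 N (compression)
  F[1-3] = +1861.0385 N (tension)
  F[2-3] = -1619.9613 N (compression)
  Rx@0 = -304.8100 N
  Ry@0 = -121.9844 N
  Ry@2 = +3490.8144 N

-1619.961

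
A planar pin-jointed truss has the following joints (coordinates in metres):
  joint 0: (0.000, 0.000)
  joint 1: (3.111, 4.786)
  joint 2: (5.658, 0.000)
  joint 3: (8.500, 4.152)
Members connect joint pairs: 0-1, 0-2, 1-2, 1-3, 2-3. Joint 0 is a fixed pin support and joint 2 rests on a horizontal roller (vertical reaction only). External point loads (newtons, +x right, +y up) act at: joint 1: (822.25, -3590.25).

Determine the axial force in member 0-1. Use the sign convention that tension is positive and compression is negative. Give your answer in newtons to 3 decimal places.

-1098.065

N=4 nodes, M=5 members, R=3 reactions → 2N=8, M+R=8
member 0 (0-1): L=5.7082, (cx,cy)=(0.5450,0.8384)
member 1 (0-2): L=5.6580, (cx,cy)=(1.0000,0.0000)
member 2 (1-2): L=5.4215, (cx,cy)=(0.4698,-0.8828)
member 3 (1-3): L=5.4262, (cx,cy)=(0.9932,-0.1168)
member 4 (2-3): L=5.0315, (cx,cy)=(0.5648,0.8252)
solve A·x = −loads:
  F[0-1] = -1098.0654 N (compression)
  F[0-2] = +1420.6964 N (tension)
  F[1-2] = -3024.0873 N (compression)
  F[1-3] = -0.0000 N (compression)
  F[2-3] = +0.0000 N (tension)
  Rx@0 = -822.2500 N
  Ry@0 = +920.6572 N
  Ry@2 = +2669.5928 N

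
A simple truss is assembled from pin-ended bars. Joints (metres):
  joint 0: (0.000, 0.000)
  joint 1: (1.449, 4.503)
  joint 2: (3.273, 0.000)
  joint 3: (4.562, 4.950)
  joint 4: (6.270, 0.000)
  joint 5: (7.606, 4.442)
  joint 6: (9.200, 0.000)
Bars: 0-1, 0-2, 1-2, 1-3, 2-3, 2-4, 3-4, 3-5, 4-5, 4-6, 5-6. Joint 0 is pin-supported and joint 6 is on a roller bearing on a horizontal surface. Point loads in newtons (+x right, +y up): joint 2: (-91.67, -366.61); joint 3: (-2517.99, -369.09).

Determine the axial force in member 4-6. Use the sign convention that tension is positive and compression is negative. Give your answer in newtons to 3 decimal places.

N=7 nodes, M=11 members, R=3 reactions → 2N=14, M+R=14
member 0 (0-1): L=4.7304, (cx,cy)=(0.3063,0.9519)
member 1 (0-2): L=3.2730, (cx,cy)=(1.0000,0.0000)
member 2 (1-2): L=4.8584, (cx,cy)=(0.3754,-0.9268)
member 3 (1-3): L=3.1449, (cx,cy)=(0.9898,0.1421)
member 4 (2-3): L=5.1151, (cx,cy)=(0.2520,0.9677)
member 5 (2-4): L=2.9970, (cx,cy)=(1.0000,0.0000)
member 6 (3-4): L=5.2364, (cx,cy)=(0.3262,-0.9453)
member 7 (3-5): L=3.0861, (cx,cy)=(0.9864,-0.1646)
member 8 (4-5): L=4.6386, (cx,cy)=(0.2880,0.9576)
member 9 (4-6): L=2.9300, (cx,cy)=(1.0000,0.0000)
member 10 (5-6): L=4.7193, (cx,cy)=(0.3378,-0.9412)
solve A·x = −loads:
  F[0-1] = -1866.7790 N (compression)
  F[0-2] = -2037.8337 N (compression)
  F[1-2] = +1728.1856 N (tension)
  F[1-3] = -1233.1635 N (compression)
  F[2-3] = -1276.3495 N (compression)
  F[2-4] = -975.7060 N (compression)
  F[3-4] = +986.1230 N (tension)
  F[3-5] = +663.0988 N (tension)
  F[4-5] = -973.4402 N (compression)
  F[4-6] = -373.6829 N (compression)
  F[5-6] = +1106.3599 N (tension)
  Rx@0 = +2609.6600 N
  Ry@0 = +1777.0421 N
  Ry@6 = -1041.3421 N

-373.683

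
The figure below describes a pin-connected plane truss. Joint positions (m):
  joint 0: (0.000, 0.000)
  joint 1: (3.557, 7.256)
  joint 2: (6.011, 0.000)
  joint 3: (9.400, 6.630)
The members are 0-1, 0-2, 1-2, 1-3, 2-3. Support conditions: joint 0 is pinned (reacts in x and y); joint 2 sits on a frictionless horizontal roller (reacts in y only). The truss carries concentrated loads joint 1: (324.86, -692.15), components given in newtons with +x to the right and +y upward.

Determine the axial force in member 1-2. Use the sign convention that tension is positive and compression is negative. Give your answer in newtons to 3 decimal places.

-846.334

N=4 nodes, M=5 members, R=3 reactions → 2N=8, M+R=8
member 0 (0-1): L=8.0810, (cx,cy)=(0.4402,0.8979)
member 1 (0-2): L=6.0110, (cx,cy)=(1.0000,0.0000)
member 2 (1-2): L=7.6597, (cx,cy)=(0.3204,-0.9473)
member 3 (1-3): L=5.8764, (cx,cy)=(0.9943,-0.1065)
member 4 (2-3): L=7.4460, (cx,cy)=(0.4551,0.8904)
solve A·x = −loads:
  F[0-1] = +122.0315 N (tension)
  F[0-2] = +271.1453 N (tension)
  F[1-2] = -846.3337 N (compression)
  F[1-3] = -0.0000 N (compression)
  F[2-3] = +0.0000 N (tension)
  Rx@0 = -324.8600 N
  Ry@0 = -109.5738 N
  Ry@2 = +801.7238 N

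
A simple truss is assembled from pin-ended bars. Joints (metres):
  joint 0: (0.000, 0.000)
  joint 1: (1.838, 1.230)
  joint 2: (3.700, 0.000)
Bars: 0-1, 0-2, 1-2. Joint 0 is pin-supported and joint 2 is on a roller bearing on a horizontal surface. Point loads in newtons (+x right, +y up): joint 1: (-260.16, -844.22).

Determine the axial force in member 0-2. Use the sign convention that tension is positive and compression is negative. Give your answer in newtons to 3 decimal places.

N=3 nodes, M=3 members, R=3 reactions → 2N=6, M+R=6
member 0 (0-1): L=2.2116, (cx,cy)=(0.8311,0.5562)
member 1 (0-2): L=3.7000, (cx,cy)=(1.0000,0.0000)
member 2 (1-2): L=2.2316, (cx,cy)=(0.8344,-0.5512)
solve A·x = −loads:
  F[0-1] = -919.3999 N (compression)
  F[0-2] = +503.9304 N (tension)
  F[1-2] = -603.9530 N (compression)
  Rx@0 = +260.1600 N
  Ry@0 = +511.3336 N
  Ry@2 = +332.8864 N

503.930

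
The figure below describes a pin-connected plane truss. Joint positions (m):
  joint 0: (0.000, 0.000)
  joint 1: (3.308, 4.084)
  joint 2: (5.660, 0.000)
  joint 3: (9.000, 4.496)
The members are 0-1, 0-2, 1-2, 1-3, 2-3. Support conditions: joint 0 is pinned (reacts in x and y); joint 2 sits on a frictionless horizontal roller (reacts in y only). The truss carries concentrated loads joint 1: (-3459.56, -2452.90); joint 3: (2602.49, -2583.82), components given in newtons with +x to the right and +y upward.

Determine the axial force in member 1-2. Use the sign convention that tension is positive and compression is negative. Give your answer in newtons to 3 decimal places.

-2519.640

N=4 nodes, M=5 members, R=3 reactions → 2N=8, M+R=8
member 0 (0-1): L=5.2557, (cx,cy)=(0.6294,0.7771)
member 1 (0-2): L=5.6600, (cx,cy)=(1.0000,0.0000)
member 2 (1-2): L=4.7129, (cx,cy)=(0.4991,-0.8666)
member 3 (1-3): L=5.7069, (cx,cy)=(0.9974,0.0722)
member 4 (2-3): L=5.6009, (cx,cy)=(0.5963,0.8027)
solve A·x = −loads:
  F[0-1] = +98.3788 N (tension)
  F[0-2] = -918.9913 N (compression)
  F[1-2] = -2519.6402 N (compression)
  F[1-3] = +4791.4381 N (tension)
  F[2-3] = -3649.6897 N (compression)
  Rx@0 = +857.0700 N
  Ry@0 = -76.4470 N
  Ry@2 = +5113.1670 N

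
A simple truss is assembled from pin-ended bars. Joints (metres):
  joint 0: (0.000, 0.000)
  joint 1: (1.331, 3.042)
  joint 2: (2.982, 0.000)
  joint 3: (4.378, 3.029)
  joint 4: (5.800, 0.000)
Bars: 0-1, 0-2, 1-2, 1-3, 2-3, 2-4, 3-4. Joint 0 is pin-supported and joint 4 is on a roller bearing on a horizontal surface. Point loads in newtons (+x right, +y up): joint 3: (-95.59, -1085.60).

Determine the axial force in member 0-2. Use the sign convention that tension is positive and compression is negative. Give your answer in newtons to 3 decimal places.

42.708

N=5 nodes, M=7 members, R=3 reactions → 2N=10, M+R=10
member 0 (0-1): L=3.3204, (cx,cy)=(0.4009,0.9161)
member 1 (0-2): L=2.9820, (cx,cy)=(1.0000,0.0000)
member 2 (1-2): L=3.4612, (cx,cy)=(0.4770,-0.8789)
member 3 (1-3): L=3.0470, (cx,cy)=(1.0000,-0.0043)
member 4 (2-3): L=3.3352, (cx,cy)=(0.4186,0.9082)
member 5 (2-4): L=2.8180, (cx,cy)=(1.0000,0.0000)
member 6 (3-4): L=3.3462, (cx,cy)=(0.4250,-0.9052)
solve A·x = −loads:
  F[0-1] = -345.0117 N (compression)
  F[0-2] = +42.7081 N (tension)
  F[1-2] = +361.1399 N (tension)
  F[1-3] = -310.5679 N (compression)
  F[2-3] = -349.4931 N (compression)
  F[2-4] = +361.2602 N (tension)
  F[3-4] = -850.0998 N (compression)
  Rx@0 = +95.5900 N
  Ry@0 = +316.0802 N
  Ry@4 = +769.5198 N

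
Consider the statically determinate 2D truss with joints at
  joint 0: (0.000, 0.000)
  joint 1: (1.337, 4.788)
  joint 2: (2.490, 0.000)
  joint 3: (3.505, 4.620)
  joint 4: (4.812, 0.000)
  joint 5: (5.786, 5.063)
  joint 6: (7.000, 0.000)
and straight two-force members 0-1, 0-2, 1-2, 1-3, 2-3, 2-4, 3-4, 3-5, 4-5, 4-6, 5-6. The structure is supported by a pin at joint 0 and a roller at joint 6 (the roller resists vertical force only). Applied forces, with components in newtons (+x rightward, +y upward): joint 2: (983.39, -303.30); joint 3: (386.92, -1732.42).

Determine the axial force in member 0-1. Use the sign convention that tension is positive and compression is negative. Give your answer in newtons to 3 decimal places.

-835.814

N=7 nodes, M=11 members, R=3 reactions → 2N=14, M+R=14
member 0 (0-1): L=4.9712, (cx,cy)=(0.2690,0.9632)
member 1 (0-2): L=2.4900, (cx,cy)=(1.0000,0.0000)
member 2 (1-2): L=4.9249, (cx,cy)=(0.2341,-0.9722)
member 3 (1-3): L=2.1745, (cx,cy)=(0.9970,-0.0773)
member 4 (2-3): L=4.7302, (cx,cy)=(0.2146,0.9767)
member 5 (2-4): L=2.3220, (cx,cy)=(1.0000,0.0000)
member 6 (3-4): L=4.8013, (cx,cy)=(0.2722,-0.9622)
member 7 (3-5): L=2.3236, (cx,cy)=(0.9817,0.1907)
member 8 (4-5): L=5.1558, (cx,cy)=(0.1889,0.9820)
member 9 (4-6): L=2.1880, (cx,cy)=(1.0000,0.0000)
member 10 (5-6): L=5.2065, (cx,cy)=(0.2332,-0.9724)
solve A·x = −loads:
  F[0-1] = -835.8137 N (compression)
  F[0-2] = +1595.1028 N (tension)
  F[1-2] = +862.0330 N (tension)
  F[1-3] = -427.8890 N (compression)
  F[2-3] = -547.5294 N (compression)
  F[2-4] = +931.0187 N (tension)
  F[3-4] = -1390.5164 N (compression)
  F[3-5] = -562.8198 N (compression)
  F[4-5] = +1362.5387 N (tension)
  F[4-6] = +295.0964 N (tension)
  F[5-6] = -1265.5873 N (compression)
  Rx@0 = -1370.3100 N
  Ry@0 = +805.0172 N
  Ry@6 = +1230.7028 N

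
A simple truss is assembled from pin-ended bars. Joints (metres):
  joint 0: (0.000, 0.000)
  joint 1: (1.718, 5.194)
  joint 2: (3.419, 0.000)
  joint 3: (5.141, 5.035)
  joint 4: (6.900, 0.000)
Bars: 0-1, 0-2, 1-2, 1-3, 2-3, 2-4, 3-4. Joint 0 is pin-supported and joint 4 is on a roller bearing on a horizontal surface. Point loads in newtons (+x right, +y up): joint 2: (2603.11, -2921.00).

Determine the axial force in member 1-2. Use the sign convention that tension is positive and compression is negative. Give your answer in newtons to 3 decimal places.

N=5 nodes, M=7 members, R=3 reactions → 2N=10, M+R=10
member 0 (0-1): L=5.4708, (cx,cy)=(0.3140,0.9494)
member 1 (0-2): L=3.4190, (cx,cy)=(1.0000,0.0000)
member 2 (1-2): L=5.4654, (cx,cy)=(0.3112,-0.9503)
member 3 (1-3): L=3.4267, (cx,cy)=(0.9989,-0.0464)
member 4 (2-3): L=5.3213, (cx,cy)=(0.3236,0.9462)
member 5 (2-4): L=3.4810, (cx,cy)=(1.0000,0.0000)
member 6 (3-4): L=5.3334, (cx,cy)=(0.3298,-0.9440)
solve A·x = −loads:
  F[0-1] = -1552.1433 N (compression)
  F[0-2] = +3090.5349 N (tension)
  F[1-2] = +1598.7808 N (tension)
  F[1-3] = -986.0729 N (compression)
  F[2-3] = +1481.3286 N (tension)
  F[2-4] = +505.6476 N (tension)
  F[3-4] = -1533.1597 N (compression)
  Rx@0 = -2603.1100 N
  Ry@0 = +1473.6233 N
  Ry@4 = +1447.3767 N

1598.781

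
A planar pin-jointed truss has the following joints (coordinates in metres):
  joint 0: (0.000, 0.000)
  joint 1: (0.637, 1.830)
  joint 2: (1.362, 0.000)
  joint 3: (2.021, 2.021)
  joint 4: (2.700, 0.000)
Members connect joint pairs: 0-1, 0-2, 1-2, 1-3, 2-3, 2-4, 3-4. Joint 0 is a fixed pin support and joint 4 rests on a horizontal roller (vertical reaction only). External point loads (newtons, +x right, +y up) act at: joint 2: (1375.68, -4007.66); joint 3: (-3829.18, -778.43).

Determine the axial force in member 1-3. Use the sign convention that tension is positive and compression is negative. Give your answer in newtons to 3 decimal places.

-3596.027

N=5 nodes, M=7 members, R=3 reactions → 2N=10, M+R=10
member 0 (0-1): L=1.9377, (cx,cy)=(0.3287,0.9444)
member 1 (0-2): L=1.3620, (cx,cy)=(1.0000,0.0000)
member 2 (1-2): L=1.9684, (cx,cy)=(0.3683,-0.9297)
member 3 (1-3): L=1.3971, (cx,cy)=(0.9906,0.1367)
member 4 (2-3): L=2.1257, (cx,cy)=(0.3100,0.9507)
member 5 (2-4): L=1.3380, (cx,cy)=(1.0000,0.0000)
member 6 (3-4): L=2.1320, (cx,cy)=(0.3185,-0.9479)
solve A·x = −loads:
  F[0-1] = -5345.0690 N (compression)
  F[0-2] = -696.3578 N (compression)
  F[1-2] = +4900.9231 N (tension)
  F[1-3] = -3596.0274 N (compression)
  F[2-3] = -577.1526 N (compression)
  F[2-4] = -87.9915 N (compression)
  F[3-4] = +276.2873 N (tension)
  Rx@0 = +2453.5000 N
  Ry@0 = +5047.9910 N
  Ry@4 = -261.9010 N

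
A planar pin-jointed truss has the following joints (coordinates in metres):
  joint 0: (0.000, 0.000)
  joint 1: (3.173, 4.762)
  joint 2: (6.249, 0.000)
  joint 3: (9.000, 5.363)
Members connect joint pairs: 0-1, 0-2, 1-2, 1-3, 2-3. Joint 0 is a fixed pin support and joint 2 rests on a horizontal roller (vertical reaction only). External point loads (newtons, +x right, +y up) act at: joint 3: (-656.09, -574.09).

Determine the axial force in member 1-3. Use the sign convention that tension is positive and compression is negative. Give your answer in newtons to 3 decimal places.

N=4 nodes, M=5 members, R=3 reactions → 2N=8, M+R=8
member 0 (0-1): L=5.7223, (cx,cy)=(0.5545,0.8322)
member 1 (0-2): L=6.2490, (cx,cy)=(1.0000,0.0000)
member 2 (1-2): L=5.6691, (cx,cy)=(0.5426,-0.8400)
member 3 (1-3): L=5.8579, (cx,cy)=(0.9947,0.1026)
member 4 (2-3): L=6.0274, (cx,cy)=(0.4564,0.8898)
solve A·x = −loads:
  F[0-1] = -372.9171 N (compression)
  F[0-2] = -449.3080 N (compression)
  F[1-2] = +322.5686 N (tension)
  F[1-3] = -383.8309 N (compression)
  F[2-3] = -600.9553 N (compression)
  Rx@0 = +656.0900 N
  Ry@0 = +310.3359 N
  Ry@2 = +263.7541 N

-383.831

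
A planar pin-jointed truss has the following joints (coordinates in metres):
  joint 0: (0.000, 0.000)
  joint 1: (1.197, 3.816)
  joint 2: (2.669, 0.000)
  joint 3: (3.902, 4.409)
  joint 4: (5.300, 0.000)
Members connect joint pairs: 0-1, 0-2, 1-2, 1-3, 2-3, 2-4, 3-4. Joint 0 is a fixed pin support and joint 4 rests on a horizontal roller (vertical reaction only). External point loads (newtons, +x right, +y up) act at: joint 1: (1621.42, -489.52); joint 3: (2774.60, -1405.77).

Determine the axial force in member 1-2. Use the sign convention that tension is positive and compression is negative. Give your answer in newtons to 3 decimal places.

N=5 nodes, M=7 members, R=3 reactions → 2N=10, M+R=10
member 0 (0-1): L=3.9993, (cx,cy)=(0.2993,0.9542)
member 1 (0-2): L=2.6690, (cx,cy)=(1.0000,0.0000)
member 2 (1-2): L=4.0901, (cx,cy)=(0.3599,-0.9330)
member 3 (1-3): L=2.7692, (cx,cy)=(0.9768,0.2141)
member 4 (2-3): L=4.5782, (cx,cy)=(0.2693,0.9631)
member 5 (2-4): L=2.6310, (cx,cy)=(1.0000,0.0000)
member 6 (3-4): L=4.6253, (cx,cy)=(0.3022,-0.9532)
solve A·x = −loads:
  F[0-1] = +2856.7648 N (tension)
  F[0-2] = +3540.9906 N (tension)
  F[1-2] = -3343.5836 N (compression)
  F[1-3] = +447.3297 N (tension)
  F[2-3] = +3239.2265 N (tension)
  F[2-4] = +1465.2518 N (tension)
  F[3-4] = -4847.8357 N (compression)
  Rx@0 = -4396.0200 N
  Ry@0 = -2725.8081 N
  Ry@4 = +4621.0981 N

-3343.584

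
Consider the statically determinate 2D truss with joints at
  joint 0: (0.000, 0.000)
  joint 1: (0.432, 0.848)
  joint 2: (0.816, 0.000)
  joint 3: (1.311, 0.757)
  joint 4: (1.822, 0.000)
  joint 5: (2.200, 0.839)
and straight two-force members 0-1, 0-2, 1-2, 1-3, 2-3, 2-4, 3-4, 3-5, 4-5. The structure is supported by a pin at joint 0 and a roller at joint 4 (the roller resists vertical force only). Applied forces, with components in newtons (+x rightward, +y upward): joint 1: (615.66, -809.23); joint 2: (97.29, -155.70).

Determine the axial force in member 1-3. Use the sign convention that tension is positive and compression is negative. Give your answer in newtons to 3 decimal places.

N=6 nodes, M=9 members, R=3 reactions → 2N=12, M+R=12
member 0 (0-1): L=0.9517, (cx,cy)=(0.4539,0.8910)
member 1 (0-2): L=0.8160, (cx,cy)=(1.0000,0.0000)
member 2 (1-2): L=0.9309, (cx,cy)=(0.4125,-0.9110)
member 3 (1-3): L=0.8837, (cx,cy)=(0.9947,-0.1030)
member 4 (2-3): L=0.9045, (cx,cy)=(0.5473,0.8370)
member 5 (2-4): L=1.0060, (cx,cy)=(1.0000,0.0000)
member 6 (3-4): L=0.9133, (cx,cy)=(0.5595,-0.8288)
member 7 (3-5): L=0.8928, (cx,cy)=(0.9958,0.0918)
member 8 (4-5): L=0.9202, (cx,cy)=(0.4108,0.9117)
solve A·x = −loads:
  F[0-1] = -467.7526 N (compression)
  F[0-2] = +925.2750 N (tension)
  F[1-2] = -353.2690 N (compression)
  F[1-3] = -685.9052 N (compression)
  F[2-3] = +570.5381 N (tension)
  F[2-4] = +370.0153 N (tension)
  F[3-4] = -661.3419 N (compression)
  F[3-5] = -0.0000 N (tension)
  F[4-5] = +0.0000 N (tension)
  Rx@0 = -712.9500 N
  Ry@0 = +416.7861 N
  Ry@4 = +548.1439 N

-685.905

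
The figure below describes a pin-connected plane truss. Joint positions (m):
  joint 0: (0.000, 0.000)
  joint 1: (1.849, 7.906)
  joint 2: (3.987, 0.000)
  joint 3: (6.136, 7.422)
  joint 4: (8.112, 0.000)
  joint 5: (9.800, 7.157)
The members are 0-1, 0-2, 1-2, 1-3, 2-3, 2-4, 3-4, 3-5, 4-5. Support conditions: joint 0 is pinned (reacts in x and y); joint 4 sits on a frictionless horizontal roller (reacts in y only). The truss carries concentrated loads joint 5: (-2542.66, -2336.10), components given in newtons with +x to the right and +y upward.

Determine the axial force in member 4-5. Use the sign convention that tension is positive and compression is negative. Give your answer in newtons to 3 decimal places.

-2545.715

N=6 nodes, M=9 members, R=3 reactions → 2N=12, M+R=12
member 0 (0-1): L=8.1193, (cx,cy)=(0.2277,0.9737)
member 1 (0-2): L=3.9870, (cx,cy)=(1.0000,0.0000)
member 2 (1-2): L=8.1900, (cx,cy)=(0.2611,-0.9653)
member 3 (1-3): L=4.3142, (cx,cy)=(0.9937,-0.1122)
member 4 (2-3): L=7.7269, (cx,cy)=(0.2781,0.9605)
member 5 (2-4): L=4.1250, (cx,cy)=(1.0000,0.0000)
member 6 (3-4): L=7.6805, (cx,cy)=(0.2573,-0.9663)
member 7 (3-5): L=3.6736, (cx,cy)=(0.9974,-0.0721)
member 8 (4-5): L=7.3534, (cx,cy)=(0.2296,0.9733)
solve A·x = −loads:
  F[0-1] = -1804.6261 N (compression)
  F[0-2] = -2131.6962 N (compression)
  F[1-2] = +1927.2336 N (tension)
  F[1-3] = -919.8761 N (compression)
  F[2-3] = -1936.8223 N (compression)
  F[2-4] = -1089.9201 N (compression)
  F[3-4] = +1964.9866 N (tension)
  F[3-5] = -1963.3943 N (compression)
  F[4-5] = -2545.7146 N (compression)
  Rx@0 = +2542.6600 N
  Ry@0 = +1757.2092 N
  Ry@4 = +578.8908 N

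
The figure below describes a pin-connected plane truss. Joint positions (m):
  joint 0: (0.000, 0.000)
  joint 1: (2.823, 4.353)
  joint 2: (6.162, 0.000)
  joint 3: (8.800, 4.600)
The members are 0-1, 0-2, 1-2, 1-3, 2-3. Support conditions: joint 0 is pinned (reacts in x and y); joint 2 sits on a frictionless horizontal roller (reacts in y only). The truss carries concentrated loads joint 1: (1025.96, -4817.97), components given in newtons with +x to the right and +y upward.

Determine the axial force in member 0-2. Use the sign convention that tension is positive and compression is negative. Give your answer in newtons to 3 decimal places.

2249.030

N=4 nodes, M=5 members, R=3 reactions → 2N=8, M+R=8
member 0 (0-1): L=5.1882, (cx,cy)=(0.5441,0.8390)
member 1 (0-2): L=6.1620, (cx,cy)=(1.0000,0.0000)
member 2 (1-2): L=5.4861, (cx,cy)=(0.6086,-0.7935)
member 3 (1-3): L=5.9821, (cx,cy)=(0.9991,0.0413)
member 4 (2-3): L=5.3027, (cx,cy)=(0.4975,0.8675)
solve A·x = −loads:
  F[0-1] = -2247.8195 N (compression)
  F[0-2] = +2249.0303 N (tension)
  F[1-2] = -3695.2541 N (compression)
  F[1-3] = -0.0000 N (compression)
  F[2-3] = -0.0000 N (compression)
  Rx@0 = -1025.9600 N
  Ry@0 = +1885.9458 N
  Ry@2 = +2932.0242 N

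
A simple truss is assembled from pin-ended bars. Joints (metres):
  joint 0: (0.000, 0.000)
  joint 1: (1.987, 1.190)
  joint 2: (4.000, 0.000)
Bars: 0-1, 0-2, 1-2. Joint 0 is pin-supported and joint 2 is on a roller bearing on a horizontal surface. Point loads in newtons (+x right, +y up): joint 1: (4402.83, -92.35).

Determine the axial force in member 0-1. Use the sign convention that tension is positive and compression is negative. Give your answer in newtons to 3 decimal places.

N=3 nodes, M=3 members, R=3 reactions → 2N=6, M+R=6
member 0 (0-1): L=2.3161, (cx,cy)=(0.8579,0.5138)
member 1 (0-2): L=4.0000, (cx,cy)=(1.0000,0.0000)
member 2 (1-2): L=2.3384, (cx,cy)=(0.8608,-0.5089)
solve A·x = −loads:
  F[0-1] = +2458.8825 N (tension)
  F[0-2] = +2293.3260 N (tension)
  F[1-2] = -2664.0781 N (compression)
  Rx@0 = -4402.8300 N
  Ry@0 = -1263.3668 N
  Ry@2 = +1355.7168 N

2458.882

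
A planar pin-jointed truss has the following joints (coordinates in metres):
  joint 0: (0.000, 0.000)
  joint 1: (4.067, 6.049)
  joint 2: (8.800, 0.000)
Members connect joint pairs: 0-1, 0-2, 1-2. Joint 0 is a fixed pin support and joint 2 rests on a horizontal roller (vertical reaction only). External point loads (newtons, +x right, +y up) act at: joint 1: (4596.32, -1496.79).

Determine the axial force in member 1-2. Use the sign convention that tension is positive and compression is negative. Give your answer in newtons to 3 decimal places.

N=3 nodes, M=3 members, R=3 reactions → 2N=6, M+R=6
member 0 (0-1): L=7.2891, (cx,cy)=(0.5580,0.8299)
member 1 (0-2): L=8.8000, (cx,cy)=(1.0000,0.0000)
member 2 (1-2): L=7.6806, (cx,cy)=(0.6162,-0.7876)
solve A·x = −loads:
  F[0-1] = +2837.0865 N (tension)
  F[0-2] = +3013.3481 N (tension)
  F[1-2] = -4889.9928 N (compression)
  Rx@0 = -4596.3200 N
  Ry@0 = -2354.4128 N
  Ry@2 = +3851.2028 N

-4889.993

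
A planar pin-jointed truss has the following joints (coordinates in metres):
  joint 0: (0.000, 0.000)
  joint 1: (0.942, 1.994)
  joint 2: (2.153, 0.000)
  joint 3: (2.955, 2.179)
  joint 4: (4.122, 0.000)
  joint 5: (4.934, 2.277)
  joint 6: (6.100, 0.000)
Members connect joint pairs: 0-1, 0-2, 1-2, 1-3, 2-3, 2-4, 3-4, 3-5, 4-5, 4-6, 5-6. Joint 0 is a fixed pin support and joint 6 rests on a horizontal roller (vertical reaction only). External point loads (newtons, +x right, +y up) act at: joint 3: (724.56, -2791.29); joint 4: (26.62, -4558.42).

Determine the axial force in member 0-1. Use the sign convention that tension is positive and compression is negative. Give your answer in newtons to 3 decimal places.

-2940.140

N=7 nodes, M=11 members, R=3 reactions → 2N=14, M+R=14
member 0 (0-1): L=2.2053, (cx,cy)=(0.4272,0.9042)
member 1 (0-2): L=2.1530, (cx,cy)=(1.0000,0.0000)
member 2 (1-2): L=2.3329, (cx,cy)=(0.5191,-0.8547)
member 3 (1-3): L=2.0215, (cx,cy)=(0.9958,0.0915)
member 4 (2-3): L=2.3219, (cx,cy)=(0.3454,0.9385)
member 5 (2-4): L=1.9690, (cx,cy)=(1.0000,0.0000)
member 6 (3-4): L=2.4718, (cx,cy)=(0.4721,-0.8815)
member 7 (3-5): L=1.9814, (cx,cy)=(0.9988,0.0495)
member 8 (4-5): L=2.4175, (cx,cy)=(0.3359,0.9419)
member 9 (4-6): L=1.9780, (cx,cy)=(1.0000,0.0000)
member 10 (5-6): L=2.5582, (cx,cy)=(0.4558,-0.8901)
solve A·x = −loads:
  F[0-1] = -2940.1399 N (compression)
  F[0-2] = +2007.0622 N (tension)
  F[1-2] = +2817.9599 N (tension)
  F[1-3] = -2730.1139 N (compression)
  F[2-3] = -2566.5267 N (compression)
  F[2-4] = +4356.3306 N (tension)
  F[3-4] = -383.7713 N (compression)
  F[3-5] = -4153.6078 N (compression)
  F[4-5] = +5198.7714 N (tension)
  F[4-6] = +2402.3045 N (tension)
  F[5-6] = -5270.6066 N (compression)
  Rx@0 = -751.1800 N
  Ry@0 = +2658.4173 N
  Ry@6 = +4691.2927 N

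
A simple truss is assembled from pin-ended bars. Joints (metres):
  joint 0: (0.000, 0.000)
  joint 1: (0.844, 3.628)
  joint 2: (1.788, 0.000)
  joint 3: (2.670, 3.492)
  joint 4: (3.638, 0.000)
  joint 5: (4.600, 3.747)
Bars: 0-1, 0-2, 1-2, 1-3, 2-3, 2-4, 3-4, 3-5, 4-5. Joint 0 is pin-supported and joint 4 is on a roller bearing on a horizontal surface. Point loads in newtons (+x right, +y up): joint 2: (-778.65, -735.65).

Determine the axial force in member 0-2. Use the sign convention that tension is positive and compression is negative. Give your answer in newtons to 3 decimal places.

N=6 nodes, M=9 members, R=3 reactions → 2N=12, M+R=12
member 0 (0-1): L=3.7249, (cx,cy)=(0.2266,0.9740)
member 1 (0-2): L=1.7880, (cx,cy)=(1.0000,0.0000)
member 2 (1-2): L=3.7488, (cx,cy)=(0.2518,-0.9678)
member 3 (1-3): L=1.8311, (cx,cy)=(0.9972,-0.0743)
member 4 (2-3): L=3.6017, (cx,cy)=(0.2449,0.9696)
member 5 (2-4): L=1.8500, (cx,cy)=(1.0000,0.0000)
member 6 (3-4): L=3.6237, (cx,cy)=(0.2671,-0.9637)
member 7 (3-5): L=1.9468, (cx,cy)=(0.9914,0.1310)
member 8 (4-5): L=3.8685, (cx,cy)=(0.2487,0.9686)
solve A·x = −loads:
  F[0-1] = -384.0830 N (compression)
  F[0-2] = -691.6227 N (compression)
  F[1-2] = +401.0190 N (tension)
  F[1-3] = -188.5301 N (compression)
  F[2-3] = +358.4683 N (tension)
  F[2-4] = +100.2253 N (tension)
  F[3-4] = -375.1908 N (compression)
  F[3-5] = -0.0000 N (tension)
  F[4-5] = +0.0000 N (tension)
  Rx@0 = +778.6500 N
  Ry@0 = +374.0936 N
  Ry@4 = +361.5564 N

-691.623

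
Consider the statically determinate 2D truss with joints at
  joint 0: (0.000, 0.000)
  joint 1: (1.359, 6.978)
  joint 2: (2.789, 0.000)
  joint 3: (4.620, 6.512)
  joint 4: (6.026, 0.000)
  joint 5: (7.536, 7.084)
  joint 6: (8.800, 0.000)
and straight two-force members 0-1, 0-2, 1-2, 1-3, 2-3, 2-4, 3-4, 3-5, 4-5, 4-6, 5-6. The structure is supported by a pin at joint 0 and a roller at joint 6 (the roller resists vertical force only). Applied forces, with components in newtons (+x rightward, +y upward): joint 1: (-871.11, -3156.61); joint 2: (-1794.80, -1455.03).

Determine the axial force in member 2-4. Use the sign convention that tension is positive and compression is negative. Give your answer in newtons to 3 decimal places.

165.528

N=7 nodes, M=11 members, R=3 reactions → 2N=14, M+R=14
member 0 (0-1): L=7.1091, (cx,cy)=(0.1912,0.9816)
member 1 (0-2): L=2.7890, (cx,cy)=(1.0000,0.0000)
member 2 (1-2): L=7.1230, (cx,cy)=(0.2008,-0.9796)
member 3 (1-3): L=3.2941, (cx,cy)=(0.9899,-0.1415)
member 4 (2-3): L=6.7645, (cx,cy)=(0.2707,0.9627)
member 5 (2-4): L=3.2370, (cx,cy)=(1.0000,0.0000)
member 6 (3-4): L=6.6621, (cx,cy)=(0.2110,-0.9775)
member 7 (3-5): L=2.9716, (cx,cy)=(0.9813,0.1925)
member 8 (4-5): L=7.2431, (cx,cy)=(0.2085,0.9780)
member 9 (4-6): L=2.7740, (cx,cy)=(1.0000,0.0000)
member 10 (5-6): L=7.1959, (cx,cy)=(0.1757,-0.9845)
solve A·x = −loads:
  F[0-1] = -4435.5639 N (compression)
  F[0-2] = -1817.9929 N (compression)
  F[1-2] = +1255.4150 N (tension)
  F[1-3] = -231.1660 N (compression)
  F[2-3] = +233.9057 N (tension)
  F[2-4] = +165.5283 N (tension)
  F[3-4] = -284.9669 N (compression)
  F[3-5] = -107.3956 N (compression)
  F[4-5] = +284.8061 N (tension)
  F[4-6] = +46.0128 N (tension)
  F[5-6] = -261.9486 N (compression)
  Rx@0 = +2665.9100 N
  Ry@0 = +4353.7643 N
  Ry@6 = +257.8757 N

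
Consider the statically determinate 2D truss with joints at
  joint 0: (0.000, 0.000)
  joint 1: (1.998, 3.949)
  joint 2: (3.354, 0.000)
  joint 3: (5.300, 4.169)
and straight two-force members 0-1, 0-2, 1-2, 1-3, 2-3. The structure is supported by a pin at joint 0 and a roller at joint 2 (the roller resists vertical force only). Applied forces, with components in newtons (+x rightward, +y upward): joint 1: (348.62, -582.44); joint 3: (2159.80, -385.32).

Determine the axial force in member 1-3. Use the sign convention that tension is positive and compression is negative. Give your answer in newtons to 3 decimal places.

N=4 nodes, M=5 members, R=3 reactions → 2N=8, M+R=8
member 0 (0-1): L=4.4257, (cx,cy)=(0.4515,0.8923)
member 1 (0-2): L=3.3540, (cx,cy)=(1.0000,0.0000)
member 2 (1-2): L=4.1753, (cx,cy)=(0.3248,-0.9458)
member 3 (1-3): L=3.3093, (cx,cy)=(0.9978,0.0665)
member 4 (2-3): L=4.6008, (cx,cy)=(0.4230,0.9061)
solve A·x = −loads:
  F[0-1] = +3455.3326 N (tension)
  F[0-2] = +948.4877 N (tension)
  F[1-2] = -3705.5856 N (compression)
  F[1-3] = +2420.1111 N (tension)
  F[2-3] = -602.7808 N (compression)
  Rx@0 = -2508.4200 N
  Ry@0 = -3083.1695 N
  Ry@2 = +4050.9295 N

2420.111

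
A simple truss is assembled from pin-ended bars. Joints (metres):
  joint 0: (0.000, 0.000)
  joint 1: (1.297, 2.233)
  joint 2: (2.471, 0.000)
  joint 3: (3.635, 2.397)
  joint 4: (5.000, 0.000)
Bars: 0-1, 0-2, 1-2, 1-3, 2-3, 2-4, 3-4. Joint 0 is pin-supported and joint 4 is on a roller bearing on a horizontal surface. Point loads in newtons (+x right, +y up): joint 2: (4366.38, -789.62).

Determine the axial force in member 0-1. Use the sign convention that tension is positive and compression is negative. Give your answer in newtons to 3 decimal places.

-461.873

N=5 nodes, M=7 members, R=3 reactions → 2N=10, M+R=10
member 0 (0-1): L=2.5823, (cx,cy)=(0.5023,0.8647)
member 1 (0-2): L=2.4710, (cx,cy)=(1.0000,0.0000)
member 2 (1-2): L=2.5228, (cx,cy)=(0.4654,-0.8851)
member 3 (1-3): L=2.3437, (cx,cy)=(0.9975,0.0700)
member 4 (2-3): L=2.6647, (cx,cy)=(0.4368,0.8995)
member 5 (2-4): L=2.5290, (cx,cy)=(1.0000,0.0000)
member 6 (3-4): L=2.7584, (cx,cy)=(0.4949,-0.8690)
solve A·x = −loads:
  F[0-1] = -461.8727 N (compression)
  F[0-2] = +4598.3588 N (tension)
  F[1-2] = +417.4453 N (tension)
  F[1-3] = -427.2861 N (compression)
  F[2-3] = +467.0454 N (tension)
  F[2-4] = +222.2212 N (tension)
  F[3-4] = -449.0678 N (compression)
  Rx@0 = -4366.3800 N
  Ry@0 = +399.3898 N
  Ry@4 = +390.2302 N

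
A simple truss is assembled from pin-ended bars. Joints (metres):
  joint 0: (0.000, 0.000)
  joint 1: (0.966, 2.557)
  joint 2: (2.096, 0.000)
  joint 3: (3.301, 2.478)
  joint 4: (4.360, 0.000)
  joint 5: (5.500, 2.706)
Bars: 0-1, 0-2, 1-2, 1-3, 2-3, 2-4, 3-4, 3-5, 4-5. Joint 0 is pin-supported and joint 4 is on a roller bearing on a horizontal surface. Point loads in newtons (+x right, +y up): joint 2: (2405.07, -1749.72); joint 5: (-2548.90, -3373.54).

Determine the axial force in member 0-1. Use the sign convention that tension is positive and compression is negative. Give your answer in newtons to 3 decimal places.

N=6 nodes, M=9 members, R=3 reactions → 2N=12, M+R=12
member 0 (0-1): L=2.7334, (cx,cy)=(0.3534,0.9355)
member 1 (0-2): L=2.0960, (cx,cy)=(1.0000,0.0000)
member 2 (1-2): L=2.7956, (cx,cy)=(0.4042,-0.9147)
member 3 (1-3): L=2.3363, (cx,cy)=(0.9994,-0.0338)
member 4 (2-3): L=2.7555, (cx,cy)=(0.4373,0.8993)
member 5 (2-4): L=2.2640, (cx,cy)=(1.0000,0.0000)
member 6 (3-4): L=2.6948, (cx,cy)=(0.3930,-0.9195)
member 7 (3-5): L=2.2108, (cx,cy)=(0.9947,0.1031)
member 8 (4-5): L=2.9363, (cx,cy)=(0.3882,0.9216)
solve A·x = −loads:
  F[0-1] = -1719.4071 N (compression)
  F[0-2] = +463.8217 N (tension)
  F[1-2] = +1808.0251 N (tension)
  F[1-3] = -1339.2440 N (compression)
  F[2-3] = +106.7293 N (tension)
  F[2-4] = -1257.0962 N (compression)
  F[3-4] = -286.5854 N (compression)
  F[3-5] = -1185.5032 N (compression)
  F[4-5] = -3528.0219 N (compression)
  Rx@0 = +143.8300 N
  Ry@0 = +1608.4527 N
  Ry@4 = +3514.8073 N

-1719.407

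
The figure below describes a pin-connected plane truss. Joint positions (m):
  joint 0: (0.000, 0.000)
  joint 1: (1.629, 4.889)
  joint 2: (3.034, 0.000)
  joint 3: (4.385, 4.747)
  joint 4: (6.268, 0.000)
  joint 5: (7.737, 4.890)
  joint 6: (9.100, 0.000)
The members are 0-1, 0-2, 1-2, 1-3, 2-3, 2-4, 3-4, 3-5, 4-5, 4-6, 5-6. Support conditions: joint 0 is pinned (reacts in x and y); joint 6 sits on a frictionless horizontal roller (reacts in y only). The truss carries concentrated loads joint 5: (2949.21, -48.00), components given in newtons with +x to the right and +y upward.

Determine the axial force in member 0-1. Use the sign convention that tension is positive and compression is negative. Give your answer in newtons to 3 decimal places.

1662.875

N=7 nodes, M=11 members, R=3 reactions → 2N=14, M+R=14
member 0 (0-1): L=5.1532, (cx,cy)=(0.3161,0.9487)
member 1 (0-2): L=3.0340, (cx,cy)=(1.0000,0.0000)
member 2 (1-2): L=5.0869, (cx,cy)=(0.2762,-0.9611)
member 3 (1-3): L=2.7597, (cx,cy)=(0.9987,-0.0515)
member 4 (2-3): L=4.9355, (cx,cy)=(0.2737,0.9618)
member 5 (2-4): L=3.2340, (cx,cy)=(1.0000,0.0000)
member 6 (3-4): L=5.1068, (cx,cy)=(0.3687,-0.9295)
member 7 (3-5): L=3.3550, (cx,cy)=(0.9991,0.0426)
member 8 (4-5): L=5.1059, (cx,cy)=(0.2877,0.9577)
member 9 (4-6): L=2.8320, (cx,cy)=(1.0000,0.0000)
member 10 (5-6): L=5.0764, (cx,cy)=(0.2685,-0.9633)
solve A·x = −loads:
  F[0-1] = +1662.8745 N (tension)
  F[0-2] = +2423.5565 N (tension)
  F[1-2] = -1694.7324 N (compression)
  F[1-3] = +995.0580 N (tension)
  F[2-3] = +1693.4877 N (tension)
  F[2-4] = +1491.9103 N (tension)
  F[3-4] = -1603.1781 N (compression)
  F[3-5] = +2050.2899 N (tension)
  F[4-5] = +1556.0082 N (tension)
  F[4-6] = +453.1085 N (tension)
  F[5-6] = -1687.5727 N (compression)
  Rx@0 = -2949.2100 N
  Ry@0 = -1577.6058 N
  Ry@6 = +1625.6058 N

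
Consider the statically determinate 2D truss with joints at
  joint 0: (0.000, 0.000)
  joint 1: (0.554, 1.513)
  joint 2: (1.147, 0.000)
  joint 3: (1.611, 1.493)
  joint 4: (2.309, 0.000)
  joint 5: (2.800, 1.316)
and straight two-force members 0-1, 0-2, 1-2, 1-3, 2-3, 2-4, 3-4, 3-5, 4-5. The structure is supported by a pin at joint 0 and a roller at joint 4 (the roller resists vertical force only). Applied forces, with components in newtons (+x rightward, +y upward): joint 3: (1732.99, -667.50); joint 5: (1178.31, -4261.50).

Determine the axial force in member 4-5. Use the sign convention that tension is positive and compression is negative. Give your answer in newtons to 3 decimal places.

-4131.745

N=6 nodes, M=9 members, R=3 reactions → 2N=12, M+R=12
member 0 (0-1): L=1.6112, (cx,cy)=(0.3438,0.9390)
member 1 (0-2): L=1.1470, (cx,cy)=(1.0000,0.0000)
member 2 (1-2): L=1.6251, (cx,cy)=(0.3649,-0.9310)
member 3 (1-3): L=1.0572, (cx,cy)=(0.9998,-0.0189)
member 4 (2-3): L=1.5634, (cx,cy)=(0.2968,0.9549)
member 5 (2-4): L=1.1620, (cx,cy)=(1.0000,0.0000)
member 6 (3-4): L=1.6481, (cx,cy)=(0.4235,-0.9059)
member 7 (3-5): L=1.2021, (cx,cy)=(0.9891,-0.1472)
member 8 (4-5): L=1.4046, (cx,cy)=(0.3496,0.9369)
solve A·x = −loads:
  F[0-1] = +2658.6281 N (tension)
  F[0-2] = +1997.1701 N (tension)
  F[1-2] = -2720.1864 N (compression)
  F[1-3] = +1907.0937 N (tension)
  F[2-3] = +2652.0994 N (tension)
  F[2-4] = +217.4537 N (tension)
  F[3-4] = -3923.7128 N (compression)
  F[3-5] = +2651.5135 N (tension)
  F[4-5] = -4131.7450 N (compression)
  Rx@0 = -2911.3000 N
  Ry@0 = -2496.5316 N
  Ry@4 = +7425.5316 N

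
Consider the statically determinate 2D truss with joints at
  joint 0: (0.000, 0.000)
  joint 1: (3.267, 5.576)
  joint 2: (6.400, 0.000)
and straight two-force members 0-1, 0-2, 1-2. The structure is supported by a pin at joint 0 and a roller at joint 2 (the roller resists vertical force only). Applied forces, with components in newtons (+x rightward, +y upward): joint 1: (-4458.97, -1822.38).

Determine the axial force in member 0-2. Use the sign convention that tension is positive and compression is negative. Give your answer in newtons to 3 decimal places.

N=3 nodes, M=3 members, R=3 reactions → 2N=6, M+R=6
member 0 (0-1): L=6.4626, (cx,cy)=(0.5055,0.8628)
member 1 (0-2): L=6.4000, (cx,cy)=(1.0000,0.0000)
member 2 (1-2): L=6.3959, (cx,cy)=(0.4898,-0.8718)
solve A·x = −loads:
  F[0-1] = -5536.5358 N (compression)
  F[0-2] = -1660.1133 N (compression)
  F[1-2] = +3389.0550 N (tension)
  Rx@0 = +4458.9700 N
  Ry@0 = +4776.9896 N
  Ry@2 = -2954.6096 N

-1660.113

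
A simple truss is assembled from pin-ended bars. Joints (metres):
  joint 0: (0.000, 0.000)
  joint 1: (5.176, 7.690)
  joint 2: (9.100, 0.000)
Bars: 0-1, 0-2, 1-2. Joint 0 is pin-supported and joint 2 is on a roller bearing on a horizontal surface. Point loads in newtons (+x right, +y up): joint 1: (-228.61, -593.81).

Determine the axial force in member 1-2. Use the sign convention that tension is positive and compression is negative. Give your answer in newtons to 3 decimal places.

N=3 nodes, M=3 members, R=3 reactions → 2N=6, M+R=6
member 0 (0-1): L=9.2697, (cx,cy)=(0.5584,0.8296)
member 1 (0-2): L=9.1000, (cx,cy)=(1.0000,0.0000)
member 2 (1-2): L=8.6333, (cx,cy)=(0.4545,-0.8907)
solve A·x = −loads:
  F[0-1] = -541.5282 N (compression)
  F[0-2] = +73.7681 N (tension)
  F[1-2] = -162.2992 N (compression)
  Rx@0 = +228.6100 N
  Ry@0 = +449.2441 N
  Ry@2 = +144.5659 N

-162.299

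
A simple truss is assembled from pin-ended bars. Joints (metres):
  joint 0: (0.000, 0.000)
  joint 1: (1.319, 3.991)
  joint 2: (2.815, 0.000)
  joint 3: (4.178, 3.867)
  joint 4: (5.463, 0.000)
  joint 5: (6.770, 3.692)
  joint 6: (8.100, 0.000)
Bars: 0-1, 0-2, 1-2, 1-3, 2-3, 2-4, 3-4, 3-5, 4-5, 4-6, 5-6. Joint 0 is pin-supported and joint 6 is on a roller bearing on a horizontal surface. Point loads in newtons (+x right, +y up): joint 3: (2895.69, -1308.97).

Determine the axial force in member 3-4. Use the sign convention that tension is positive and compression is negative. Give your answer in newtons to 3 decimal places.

-2066.105

N=7 nodes, M=11 members, R=3 reactions → 2N=14, M+R=14
member 0 (0-1): L=4.2033, (cx,cy)=(0.3138,0.9495)
member 1 (0-2): L=2.8150, (cx,cy)=(1.0000,0.0000)
member 2 (1-2): L=4.2622, (cx,cy)=(0.3510,-0.9364)
member 3 (1-3): L=2.8617, (cx,cy)=(0.9991,-0.0433)
member 4 (2-3): L=4.1002, (cx,cy)=(0.3324,0.9431)
member 5 (2-4): L=2.6480, (cx,cy)=(1.0000,0.0000)
member 6 (3-4): L=4.0749, (cx,cy)=(0.3153,-0.9490)
member 7 (3-5): L=2.5979, (cx,cy)=(0.9977,-0.0674)
member 8 (4-5): L=3.9165, (cx,cy)=(0.3337,0.9427)
member 9 (4-6): L=2.6370, (cx,cy)=(1.0000,0.0000)
member 10 (5-6): L=3.9243, (cx,cy)=(0.3389,-0.9408)
solve A·x = −loads:
  F[0-1] = +788.4491 N (tension)
  F[0-2] = +2648.2746 N (tension)
  F[1-2] = -824.3514 N (compression)
  F[1-3] = +537.2631 N (tension)
  F[2-3] = +818.4494 N (tension)
  F[2-4] = +2086.8588 N (tension)
  F[3-4] = -2066.1054 N (compression)
  F[3-5] = -1438.5921 N (compression)
  F[4-5] = +2079.9206 N (tension)
  F[4-6] = +741.2242 N (tension)
  F[5-6] = -2187.0312 N (compression)
  Rx@0 = -2895.6900 N
  Ry@0 = -748.6238 N
  Ry@6 = +2057.5938 N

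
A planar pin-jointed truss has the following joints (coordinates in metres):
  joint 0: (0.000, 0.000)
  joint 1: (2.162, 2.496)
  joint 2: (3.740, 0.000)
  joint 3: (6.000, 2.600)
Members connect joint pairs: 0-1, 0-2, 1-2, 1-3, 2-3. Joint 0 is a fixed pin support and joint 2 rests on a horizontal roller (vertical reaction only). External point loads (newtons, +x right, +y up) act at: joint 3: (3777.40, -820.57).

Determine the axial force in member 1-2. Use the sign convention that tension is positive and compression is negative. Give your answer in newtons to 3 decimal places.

N=4 nodes, M=5 members, R=3 reactions → 2N=8, M+R=8
member 0 (0-1): L=3.3022, (cx,cy)=(0.6547,0.7559)
member 1 (0-2): L=3.7400, (cx,cy)=(1.0000,0.0000)
member 2 (1-2): L=2.9530, (cx,cy)=(0.5344,-0.8452)
member 3 (1-3): L=3.8394, (cx,cy)=(0.9996,0.0271)
member 4 (2-3): L=3.4449, (cx,cy)=(0.6560,0.7547)
solve A·x = −loads:
  F[0-1] = +4130.1506 N (tension)
  F[0-2] = +1073.2954 N (tension)
  F[1-2] = -3545.9814 N (compression)
  F[1-3] = +4600.6771 N (tension)
  F[2-3] = -1252.3555 N (compression)
  Rx@0 = -3777.4000 N
  Ry@0 = -3121.8525 N
  Ry@2 = +3942.4225 N

-3545.981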